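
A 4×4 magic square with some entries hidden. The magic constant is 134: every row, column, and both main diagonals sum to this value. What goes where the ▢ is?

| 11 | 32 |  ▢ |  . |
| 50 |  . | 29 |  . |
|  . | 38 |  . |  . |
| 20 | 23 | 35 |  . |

The remaining cell in row 4 is (4,4) = 134 − 78 = 56.
From column 1, 134 − (11 + 50 + 20) gives (3,1) = 53.
Column 2: 32 + 38 + 23 + ? = 134, so (2,2) = 41.
Main diagonal needs 134; the known cells sum to 108, so (3,3) = 26.
Using anti-diagonal: 29 + 38 + 20 + ? → (1,4) = 134 − 87 = 47.
Row 1 needs 134; the known cells sum to 90, so (1,3) = 44.

44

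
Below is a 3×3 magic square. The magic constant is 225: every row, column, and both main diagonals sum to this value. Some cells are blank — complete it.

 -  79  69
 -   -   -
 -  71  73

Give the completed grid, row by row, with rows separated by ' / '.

Row 1 needs 225; the known cells sum to 148, so (1,1) = 77.
Row 3: 71 + 73 + ? = 225, so (3,1) = 81.
From column 1, 225 − (77 + 81) gives (2,1) = 67.
From column 2, 225 − (79 + 71) gives (2,2) = 75.
From column 3, 225 − (69 + 73) gives (2,3) = 83.

77 79 69 / 67 75 83 / 81 71 73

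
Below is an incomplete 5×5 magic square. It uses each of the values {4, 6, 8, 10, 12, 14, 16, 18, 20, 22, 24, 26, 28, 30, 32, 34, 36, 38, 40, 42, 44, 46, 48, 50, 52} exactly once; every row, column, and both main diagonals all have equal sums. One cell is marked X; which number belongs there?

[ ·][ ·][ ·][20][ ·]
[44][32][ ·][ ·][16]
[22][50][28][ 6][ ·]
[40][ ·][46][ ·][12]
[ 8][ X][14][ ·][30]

36

The 25 entries sum to 700, so each line sums to 700/5 = 140.
Using row 3: 22 + 50 + 28 + 6 + ? → (3,5) = 140 − 106 = 34.
Using column 1: 44 + 22 + 40 + 8 + ? → (1,1) = 140 − 114 = 26.
From column 5, 140 − (16 + 34 + 12 + 30) gives (1,5) = 48.
From main diagonal, 140 − (26 + 32 + 28 + 30) gives (4,4) = 24.
Row 4 must total 140; the given cells sum to 122, so (4,2) = 18.
Anti-diagonal must total 140; the given cells sum to 102, so (2,4) = 38.
From row 2, 140 − (44 + 32 + 38 + 16) gives (2,3) = 10.
Column 3: 10 + 28 + 46 + 14 + ? = 140, so (1,3) = 42.
The remaining cell in column 4 is (5,4) = 140 − 88 = 52.
Row 1: 26 + 42 + 20 + 48 + ? = 140, so (1,2) = 4.
The remaining cell in row 5 is (5,2) = 140 − 104 = 36.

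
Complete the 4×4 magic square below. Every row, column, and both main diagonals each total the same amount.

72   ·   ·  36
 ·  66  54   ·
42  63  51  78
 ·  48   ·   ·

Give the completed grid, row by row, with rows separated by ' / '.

Row 3 is already complete: 42 + 63 + 51 + 78 = 234, so that is the magic constant.
Column 2: 66 + 63 + 48 + ? = 234, so (1,2) = 57.
The remaining cell in main diagonal is (4,4) = 234 − 189 = 45.
The remaining cell in anti-diagonal is (4,1) = 234 − 153 = 81.
Row 1 needs 234; the known cells sum to 165, so (1,3) = 69.
Row 4 needs 234; the known cells sum to 174, so (4,3) = 60.
Column 1 needs 234; the known cells sum to 195, so (2,1) = 39.
Column 4: 36 + 78 + 45 + ? = 234, so (2,4) = 75.

72 57 69 36 / 39 66 54 75 / 42 63 51 78 / 81 48 60 45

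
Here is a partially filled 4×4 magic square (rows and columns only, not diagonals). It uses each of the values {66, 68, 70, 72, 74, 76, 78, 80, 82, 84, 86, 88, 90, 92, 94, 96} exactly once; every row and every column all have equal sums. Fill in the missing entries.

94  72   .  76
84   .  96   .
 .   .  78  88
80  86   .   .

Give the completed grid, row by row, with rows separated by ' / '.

94 72 82 76 / 84 74 96 70 / 66 92 78 88 / 80 86 68 90

The 16 entries sum to 1296, so each line sums to 1296/4 = 324.
Row 1 must total 324; the given cells sum to 242, so (1,3) = 82.
Column 1 needs 324; the known cells sum to 258, so (3,1) = 66.
Using column 3: 82 + 96 + 78 + ? → (4,3) = 324 − 256 = 68.
The remaining cell in row 3 is (3,2) = 324 − 232 = 92.
The remaining cell in row 4 is (4,4) = 324 − 234 = 90.
Using column 2: 72 + 92 + 86 + ? → (2,2) = 324 − 250 = 74.
Column 4: 76 + 88 + 90 + ? = 324, so (2,4) = 70.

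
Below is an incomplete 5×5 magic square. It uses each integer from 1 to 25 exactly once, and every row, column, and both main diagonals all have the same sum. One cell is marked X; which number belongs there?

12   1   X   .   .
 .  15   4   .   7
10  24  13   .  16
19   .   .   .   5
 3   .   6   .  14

20

The entries are 1 through 25, which sum to 325, so each line sums to 325/5 = 65.
Using row 3: 10 + 24 + 13 + 16 + ? → (3,4) = 65 − 63 = 2.
Column 1: 12 + 10 + 19 + 3 + ? = 65, so (2,1) = 21.
From column 5, 65 − (7 + 16 + 5 + 14) gives (1,5) = 23.
Using main diagonal: 12 + 15 + 13 + 14 + ? → (4,4) = 65 − 54 = 11.
From row 2, 65 − (21 + 15 + 4 + 7) gives (2,4) = 18.
Anti-diagonal needs 65; the known cells sum to 57, so (4,2) = 8.
The remaining cell in row 4 is (4,3) = 65 − 43 = 22.
Column 2 must total 65; the given cells sum to 48, so (5,2) = 17.
From column 3, 65 − (4 + 13 + 22 + 6) gives (1,3) = 20.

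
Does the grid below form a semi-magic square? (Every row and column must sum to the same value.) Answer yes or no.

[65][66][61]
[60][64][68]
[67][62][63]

Row 1: 65 + 66 + 61 = 192.
Row 2: 60 + 64 + 68 = 192.
Row 3: 67 + 62 + 63 = 192.
Column 1: 65 + 60 + 67 = 192.
Column 2: 66 + 64 + 62 = 192.
Column 3: 61 + 68 + 63 = 192.
All lines sum to 192.

Yes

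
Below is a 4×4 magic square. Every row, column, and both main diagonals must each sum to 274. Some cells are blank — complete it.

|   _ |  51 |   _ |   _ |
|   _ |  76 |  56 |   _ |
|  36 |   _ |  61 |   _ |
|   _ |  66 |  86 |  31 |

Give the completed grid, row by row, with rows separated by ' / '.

From row 4, 274 − (66 + 86 + 31) gives (4,1) = 91.
Column 2 needs 274; the known cells sum to 193, so (3,2) = 81.
From column 3, 274 − (56 + 61 + 86) gives (1,3) = 71.
Using main diagonal: 76 + 61 + 31 + ? → (1,1) = 274 − 168 = 106.
Using anti-diagonal: 56 + 81 + 91 + ? → (1,4) = 274 − 228 = 46.
Row 3 needs 274; the known cells sum to 178, so (3,4) = 96.
Using column 1: 106 + 36 + 91 + ? → (2,1) = 274 − 233 = 41.
Column 4: 46 + 96 + 31 + ? = 274, so (2,4) = 101.

106 51 71 46 / 41 76 56 101 / 36 81 61 96 / 91 66 86 31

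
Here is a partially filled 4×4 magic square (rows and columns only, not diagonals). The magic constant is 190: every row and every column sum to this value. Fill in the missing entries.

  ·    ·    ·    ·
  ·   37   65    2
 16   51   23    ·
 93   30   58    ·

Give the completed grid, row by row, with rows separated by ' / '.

Using row 2: 37 + 65 + 2 + ? → (2,1) = 190 − 104 = 86.
Row 3 needs 190; the known cells sum to 90, so (3,4) = 100.
Row 4: 93 + 30 + 58 + ? = 190, so (4,4) = 9.
Column 1 must total 190; the given cells sum to 195, so (1,1) = -5.
Column 2: 37 + 51 + 30 + ? = 190, so (1,2) = 72.
From column 3, 190 − (65 + 23 + 58) gives (1,3) = 44.
Column 4: 2 + 100 + 9 + ? = 190, so (1,4) = 79.

-5 72 44 79 / 86 37 65 2 / 16 51 23 100 / 93 30 58 9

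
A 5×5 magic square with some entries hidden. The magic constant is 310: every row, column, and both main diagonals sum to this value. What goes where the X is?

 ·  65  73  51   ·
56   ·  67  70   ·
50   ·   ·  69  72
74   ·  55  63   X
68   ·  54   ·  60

66

Column 1 must total 310; the given cells sum to 248, so (1,1) = 62.
Column 3 must total 310; the given cells sum to 249, so (3,3) = 61.
Column 4 needs 310; the known cells sum to 253, so (5,4) = 57.
From main diagonal, 310 − (62 + 61 + 63 + 60) gives (2,2) = 64.
Using row 1: 62 + 65 + 73 + 51 + ? → (1,5) = 310 − 251 = 59.
From row 2, 310 − (56 + 64 + 67 + 70) gives (2,5) = 53.
Row 3: 50 + 61 + 69 + 72 + ? = 310, so (3,2) = 58.
Row 5 needs 310; the known cells sum to 239, so (5,2) = 71.
Column 2 needs 310; the known cells sum to 258, so (4,2) = 52.
Column 5 needs 310; the known cells sum to 244, so (4,5) = 66.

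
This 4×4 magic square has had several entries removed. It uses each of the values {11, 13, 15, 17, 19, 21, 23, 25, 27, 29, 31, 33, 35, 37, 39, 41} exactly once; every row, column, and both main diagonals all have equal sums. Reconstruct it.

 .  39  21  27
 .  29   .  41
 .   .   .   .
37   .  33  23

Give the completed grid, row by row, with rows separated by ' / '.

17 39 21 27 / 19 29 15 41 / 31 25 35 13 / 37 11 33 23

The 16 entries sum to 416, so each line sums to 416/4 = 104.
Row 1: 39 + 21 + 27 + ? = 104, so (1,1) = 17.
Row 4 needs 104; the known cells sum to 93, so (4,2) = 11.
Using column 2: 39 + 29 + 11 + ? → (3,2) = 104 − 79 = 25.
Column 4: 27 + 41 + 23 + ? = 104, so (3,4) = 13.
From main diagonal, 104 − (17 + 29 + 23) gives (3,3) = 35.
Anti-diagonal needs 104; the known cells sum to 89, so (2,3) = 15.
Using row 2: 29 + 15 + 41 + ? → (2,1) = 104 − 85 = 19.
Row 3 needs 104; the known cells sum to 73, so (3,1) = 31.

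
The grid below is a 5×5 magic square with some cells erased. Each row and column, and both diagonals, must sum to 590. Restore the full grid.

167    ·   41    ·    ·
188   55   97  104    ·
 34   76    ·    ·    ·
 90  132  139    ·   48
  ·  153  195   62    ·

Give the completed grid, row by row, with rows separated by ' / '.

From row 2, 590 − (188 + 55 + 97 + 104) gives (2,5) = 146.
Row 4 needs 590; the known cells sum to 409, so (4,4) = 181.
From column 1, 590 − (167 + 188 + 34 + 90) gives (5,1) = 111.
Column 2 needs 590; the known cells sum to 416, so (1,2) = 174.
From column 3, 590 − (41 + 97 + 139 + 195) gives (3,3) = 118.
Using main diagonal: 167 + 55 + 118 + 181 + ? → (5,5) = 590 − 521 = 69.
Using anti-diagonal: 104 + 118 + 132 + 111 + ? → (1,5) = 590 − 465 = 125.
Row 1: 167 + 174 + 41 + 125 + ? = 590, so (1,4) = 83.
Column 4 must total 590; the given cells sum to 430, so (3,4) = 160.
Using column 5: 125 + 146 + 48 + 69 + ? → (3,5) = 590 − 388 = 202.

167 174 41 83 125 / 188 55 97 104 146 / 34 76 118 160 202 / 90 132 139 181 48 / 111 153 195 62 69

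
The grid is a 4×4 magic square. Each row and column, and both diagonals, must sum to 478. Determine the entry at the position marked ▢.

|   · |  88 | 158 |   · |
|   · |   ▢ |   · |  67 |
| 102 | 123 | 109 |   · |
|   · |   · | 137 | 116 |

172

Row 3: 102 + 123 + 109 + ? = 478, so (3,4) = 144.
The remaining cell in column 3 is (2,3) = 478 − 404 = 74.
Using column 4: 67 + 144 + 116 + ? → (1,4) = 478 − 327 = 151.
The remaining cell in anti-diagonal is (4,1) = 478 − 348 = 130.
Row 1: 88 + 158 + 151 + ? = 478, so (1,1) = 81.
From row 4, 478 − (130 + 137 + 116) gives (4,2) = 95.
Column 1 must total 478; the given cells sum to 313, so (2,1) = 165.
Using column 2: 88 + 123 + 95 + ? → (2,2) = 478 − 306 = 172.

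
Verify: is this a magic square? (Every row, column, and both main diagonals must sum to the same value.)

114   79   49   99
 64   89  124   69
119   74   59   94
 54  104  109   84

Row 1: 114 + 79 + 49 + 99 = 341.
Row 2: 64 + 89 + 124 + 69 = 346.
Row 3: 119 + 74 + 59 + 94 = 346.
Row 4: 54 + 104 + 109 + 84 = 351.
Column 1: 114 + 64 + 119 + 54 = 351.
Column 2: 79 + 89 + 74 + 104 = 346.
Column 3: 49 + 124 + 59 + 109 = 341.
Column 4: 99 + 69 + 94 + 84 = 346.
Main diagonal: 114 + 89 + 59 + 84 = 346.
Anti-diagonal: 99 + 124 + 74 + 54 = 351.

No — column 3 sums to 341 but column 4 sums to 346.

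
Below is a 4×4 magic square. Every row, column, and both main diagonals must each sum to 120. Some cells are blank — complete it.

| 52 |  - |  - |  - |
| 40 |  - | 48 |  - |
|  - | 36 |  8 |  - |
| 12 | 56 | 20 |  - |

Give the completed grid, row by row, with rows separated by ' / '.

52 0 44 24 / 40 28 48 4 / 16 36 8 60 / 12 56 20 32

Row 4 needs 120; the known cells sum to 88, so (4,4) = 32.
The remaining cell in column 1 is (3,1) = 120 − 104 = 16.
The remaining cell in column 3 is (1,3) = 120 − 76 = 44.
Main diagonal needs 120; the known cells sum to 92, so (2,2) = 28.
The remaining cell in anti-diagonal is (1,4) = 120 − 96 = 24.
Row 1 must total 120; the given cells sum to 120, so (1,2) = 0.
Row 2 must total 120; the given cells sum to 116, so (2,4) = 4.
Row 3 must total 120; the given cells sum to 60, so (3,4) = 60.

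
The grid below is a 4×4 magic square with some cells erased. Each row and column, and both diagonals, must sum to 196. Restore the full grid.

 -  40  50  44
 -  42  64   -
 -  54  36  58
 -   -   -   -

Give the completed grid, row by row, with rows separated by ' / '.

Row 1 must total 196; the given cells sum to 134, so (1,1) = 62.
Using row 3: 54 + 36 + 58 + ? → (3,1) = 196 − 148 = 48.
Using column 2: 40 + 42 + 54 + ? → (4,2) = 196 − 136 = 60.
Using column 3: 50 + 64 + 36 + ? → (4,3) = 196 − 150 = 46.
From main diagonal, 196 − (62 + 42 + 36) gives (4,4) = 56.
From anti-diagonal, 196 − (44 + 64 + 54) gives (4,1) = 34.
Column 1 needs 196; the known cells sum to 144, so (2,1) = 52.
Column 4 needs 196; the known cells sum to 158, so (2,4) = 38.

62 40 50 44 / 52 42 64 38 / 48 54 36 58 / 34 60 46 56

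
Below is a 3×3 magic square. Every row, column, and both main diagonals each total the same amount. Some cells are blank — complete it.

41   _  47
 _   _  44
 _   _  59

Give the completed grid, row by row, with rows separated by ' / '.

41 62 47 / 56 50 44 / 53 38 59

Column 3 is already complete: 47 + 44 + 59 = 150, so that is the magic constant.
From row 1, 150 − (41 + 47) gives (1,2) = 62.
Main diagonal: 41 + 59 + ? = 150, so (2,2) = 50.
Anti-diagonal: 47 + 50 + ? = 150, so (3,1) = 53.
Row 2 needs 150; the known cells sum to 94, so (2,1) = 56.
From row 3, 150 − (53 + 59) gives (3,2) = 38.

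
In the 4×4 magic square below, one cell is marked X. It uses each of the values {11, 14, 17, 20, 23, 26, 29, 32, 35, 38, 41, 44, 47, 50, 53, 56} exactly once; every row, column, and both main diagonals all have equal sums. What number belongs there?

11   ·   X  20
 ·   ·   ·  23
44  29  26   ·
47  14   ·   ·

The 16 entries sum to 536, so each line sums to 536/4 = 134.
The remaining cell in row 3 is (3,4) = 134 − 99 = 35.
Using column 1: 11 + 44 + 47 + ? → (2,1) = 134 − 102 = 32.
Column 4 must total 134; the given cells sum to 78, so (4,4) = 56.
The remaining cell in main diagonal is (2,2) = 134 − 93 = 41.
Anti-diagonal: 20 + 29 + 47 + ? = 134, so (2,3) = 38.
Row 4 must total 134; the given cells sum to 117, so (4,3) = 17.
From column 2, 134 − (41 + 29 + 14) gives (1,2) = 50.
The remaining cell in column 3 is (1,3) = 134 − 81 = 53.

53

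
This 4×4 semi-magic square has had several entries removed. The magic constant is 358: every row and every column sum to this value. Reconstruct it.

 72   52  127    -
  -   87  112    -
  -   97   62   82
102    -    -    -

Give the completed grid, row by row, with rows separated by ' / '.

Using row 1: 72 + 52 + 127 + ? → (1,4) = 358 − 251 = 107.
From row 3, 358 − (97 + 62 + 82) gives (3,1) = 117.
The remaining cell in column 1 is (2,1) = 358 − 291 = 67.
From column 2, 358 − (52 + 87 + 97) gives (4,2) = 122.
The remaining cell in column 3 is (4,3) = 358 − 301 = 57.
Row 2 must total 358; the given cells sum to 266, so (2,4) = 92.
From row 4, 358 − (102 + 122 + 57) gives (4,4) = 77.

72 52 127 107 / 67 87 112 92 / 117 97 62 82 / 102 122 57 77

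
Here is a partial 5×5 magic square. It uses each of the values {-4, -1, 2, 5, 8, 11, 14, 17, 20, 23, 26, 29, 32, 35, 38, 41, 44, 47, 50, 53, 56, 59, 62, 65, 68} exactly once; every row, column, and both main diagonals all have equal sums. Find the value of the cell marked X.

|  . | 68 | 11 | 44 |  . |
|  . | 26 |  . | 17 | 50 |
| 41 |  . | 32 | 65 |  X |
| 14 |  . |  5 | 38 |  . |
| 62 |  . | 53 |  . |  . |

23

The 25 entries sum to 800, so each line sums to 800/5 = 160.
Using column 3: 11 + 32 + 5 + 53 + ? → (2,3) = 160 − 101 = 59.
Column 4 must total 160; the given cells sum to 164, so (5,4) = -4.
Row 2 must total 160; the given cells sum to 152, so (2,1) = 8.
Column 1 must total 160; the given cells sum to 125, so (1,1) = 35.
Using main diagonal: 35 + 26 + 32 + 38 + ? → (5,5) = 160 − 131 = 29.
From row 1, 160 − (35 + 68 + 11 + 44) gives (1,5) = 2.
From row 5, 160 − (62 + 53 + (-4) + 29) gives (5,2) = 20.
The remaining cell in anti-diagonal is (4,2) = 160 − 113 = 47.
From row 4, 160 − (14 + 47 + 5 + 38) gives (4,5) = 56.
The remaining cell in column 2 is (3,2) = 160 − 161 = -1.
Column 5: 2 + 50 + 56 + 29 + ? = 160, so (3,5) = 23.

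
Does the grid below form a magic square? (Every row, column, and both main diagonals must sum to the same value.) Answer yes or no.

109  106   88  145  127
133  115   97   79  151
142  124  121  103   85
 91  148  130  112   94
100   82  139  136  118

Yes

Row 1: 109 + 106 + 88 + 145 + 127 = 575.
Row 2: 133 + 115 + 97 + 79 + 151 = 575.
Row 3: 142 + 124 + 121 + 103 + 85 = 575.
Row 4: 91 + 148 + 130 + 112 + 94 = 575.
Row 5: 100 + 82 + 139 + 136 + 118 = 575.
Column 1: 109 + 133 + 142 + 91 + 100 = 575.
Column 2: 106 + 115 + 124 + 148 + 82 = 575.
Column 3: 88 + 97 + 121 + 130 + 139 = 575.
Column 4: 145 + 79 + 103 + 112 + 136 = 575.
Column 5: 127 + 151 + 85 + 94 + 118 = 575.
Main diagonal: 109 + 115 + 121 + 112 + 118 = 575.
Anti-diagonal: 127 + 79 + 121 + 148 + 100 = 575.
All lines sum to 575.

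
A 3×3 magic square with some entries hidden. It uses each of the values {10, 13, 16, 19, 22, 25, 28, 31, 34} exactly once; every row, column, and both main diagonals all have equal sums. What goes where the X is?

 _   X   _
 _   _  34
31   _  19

28

The 9 entries sum to 198, so each line sums to 198/3 = 66.
Using row 3: 31 + 19 + ? → (3,2) = 66 − 50 = 16.
The remaining cell in column 3 is (1,3) = 66 − 53 = 13.
Anti-diagonal must total 66; the given cells sum to 44, so (2,2) = 22.
From row 2, 66 − (22 + 34) gives (2,1) = 10.
Column 1 needs 66; the known cells sum to 41, so (1,1) = 25.
Column 2: 22 + 16 + ? = 66, so (1,2) = 28.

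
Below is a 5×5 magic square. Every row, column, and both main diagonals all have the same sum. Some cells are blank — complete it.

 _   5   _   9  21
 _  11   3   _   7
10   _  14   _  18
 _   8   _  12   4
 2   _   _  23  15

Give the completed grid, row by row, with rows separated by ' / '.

13 5 17 9 21 / 24 11 3 20 7 / 10 22 14 1 18 / 16 8 25 12 4 / 2 19 6 23 15

Column 5 is already complete: 21 + 7 + 18 + 4 + 15 = 65, so that is the magic constant.
Main diagonal needs 65; the known cells sum to 52, so (1,1) = 13.
Anti-diagonal must total 65; the given cells sum to 45, so (2,4) = 20.
Row 1 must total 65; the given cells sum to 48, so (1,3) = 17.
Using row 2: 11 + 3 + 20 + 7 + ? → (2,1) = 65 − 41 = 24.
Column 1 needs 65; the known cells sum to 49, so (4,1) = 16.
Column 4 must total 65; the given cells sum to 64, so (3,4) = 1.
Row 3: 10 + 14 + 1 + 18 + ? = 65, so (3,2) = 22.
The remaining cell in row 4 is (4,3) = 65 − 40 = 25.
Column 2 must total 65; the given cells sum to 46, so (5,2) = 19.
Column 3: 17 + 3 + 14 + 25 + ? = 65, so (5,3) = 6.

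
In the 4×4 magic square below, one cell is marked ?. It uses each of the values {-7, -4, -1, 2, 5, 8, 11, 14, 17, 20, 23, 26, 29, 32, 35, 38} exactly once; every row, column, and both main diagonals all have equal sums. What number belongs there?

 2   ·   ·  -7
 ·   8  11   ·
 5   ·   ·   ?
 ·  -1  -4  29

The 16 entries sum to 248, so each line sums to 248/4 = 62.
Using row 4: -1 + (-4) + 29 + ? → (4,1) = 62 − 24 = 38.
Column 1: 2 + 5 + 38 + ? = 62, so (2,1) = 17.
From main diagonal, 62 − (2 + 8 + 29) gives (3,3) = 23.
Anti-diagonal must total 62; the given cells sum to 42, so (3,2) = 20.
From row 2, 62 − (17 + 8 + 11) gives (2,4) = 26.
Row 3: 5 + 20 + 23 + ? = 62, so (3,4) = 14.

14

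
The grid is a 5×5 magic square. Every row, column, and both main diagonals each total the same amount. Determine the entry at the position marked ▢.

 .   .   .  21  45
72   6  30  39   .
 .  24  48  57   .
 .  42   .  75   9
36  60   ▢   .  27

Anti-diagonal is complete and sums to 210; that is the magic constant.
Row 2: 72 + 6 + 30 + 39 + ? = 210, so (2,5) = 63.
The remaining cell in column 2 is (1,2) = 210 − 132 = 78.
From column 4, 210 − (21 + 39 + 57 + 75) gives (5,4) = 18.
From column 5, 210 − (45 + 63 + 9 + 27) gives (3,5) = 66.
Main diagonal: 6 + 48 + 75 + 27 + ? = 210, so (1,1) = 54.
From row 1, 210 − (54 + 78 + 21 + 45) gives (1,3) = 12.
Row 3 must total 210; the given cells sum to 195, so (3,1) = 15.
Row 5 needs 210; the known cells sum to 141, so (5,3) = 69.

69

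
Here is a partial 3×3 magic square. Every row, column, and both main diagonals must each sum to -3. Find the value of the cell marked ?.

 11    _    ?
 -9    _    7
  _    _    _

Row 2 needs -3; the known cells sum to -2, so (2,2) = -1.
The remaining cell in column 1 is (3,1) = -3 − 2 = -5.
Main diagonal must total -3; the given cells sum to 10, so (3,3) = -13.
The remaining cell in anti-diagonal is (1,3) = -3 − (-6) = 3.

3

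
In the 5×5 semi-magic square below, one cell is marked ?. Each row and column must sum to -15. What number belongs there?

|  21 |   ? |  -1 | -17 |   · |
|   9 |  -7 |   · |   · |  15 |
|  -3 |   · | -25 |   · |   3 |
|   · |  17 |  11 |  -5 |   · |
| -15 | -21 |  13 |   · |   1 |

5

Row 5 must total -15; the given cells sum to -22, so (5,4) = 7.
Column 1: 21 + 9 + (-3) + (-15) + ? = -15, so (4,1) = -27.
Column 3: -1 + (-25) + 11 + 13 + ? = -15, so (2,3) = -13.
From row 2, -15 − (9 + (-7) + (-13) + 15) gives (2,4) = -19.
The remaining cell in row 4 is (4,5) = -15 − (-4) = -11.
Column 4: -17 + (-19) + (-5) + 7 + ? = -15, so (3,4) = 19.
Column 5 needs -15; the known cells sum to 8, so (1,5) = -23.
Row 1: 21 + (-1) + (-17) + (-23) + ? = -15, so (1,2) = 5.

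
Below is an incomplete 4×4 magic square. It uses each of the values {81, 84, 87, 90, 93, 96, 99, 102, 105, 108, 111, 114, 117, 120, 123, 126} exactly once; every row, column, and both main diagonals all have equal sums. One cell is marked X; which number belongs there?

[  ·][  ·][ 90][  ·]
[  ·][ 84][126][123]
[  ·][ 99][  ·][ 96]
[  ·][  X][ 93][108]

The 16 entries sum to 1656, so each line sums to 1656/4 = 414.
Row 2 needs 414; the known cells sum to 333, so (2,1) = 81.
Column 3 needs 414; the known cells sum to 309, so (3,3) = 105.
Column 4 must total 414; the given cells sum to 327, so (1,4) = 87.
Main diagonal must total 414; the given cells sum to 297, so (1,1) = 117.
From anti-diagonal, 414 − (87 + 126 + 99) gives (4,1) = 102.
Row 1 must total 414; the given cells sum to 294, so (1,2) = 120.
The remaining cell in row 3 is (3,1) = 414 − 300 = 114.
Row 4: 102 + 93 + 108 + ? = 414, so (4,2) = 111.

111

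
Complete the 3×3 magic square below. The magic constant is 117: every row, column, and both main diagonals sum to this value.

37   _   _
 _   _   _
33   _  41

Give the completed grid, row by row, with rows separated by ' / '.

37 35 45 / 47 39 31 / 33 43 41

The remaining cell in row 3 is (3,2) = 117 − 74 = 43.
Column 1: 37 + 33 + ? = 117, so (2,1) = 47.
Main diagonal must total 117; the given cells sum to 78, so (2,2) = 39.
Anti-diagonal must total 117; the given cells sum to 72, so (1,3) = 45.
Using row 1: 37 + 45 + ? → (1,2) = 117 − 82 = 35.
Row 2 needs 117; the known cells sum to 86, so (2,3) = 31.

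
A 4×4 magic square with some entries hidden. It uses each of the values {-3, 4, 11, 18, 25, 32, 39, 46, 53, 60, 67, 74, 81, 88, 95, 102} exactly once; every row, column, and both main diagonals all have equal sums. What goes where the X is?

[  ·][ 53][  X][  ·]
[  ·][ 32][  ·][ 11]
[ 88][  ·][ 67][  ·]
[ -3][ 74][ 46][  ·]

The 16 entries sum to 792, so each line sums to 792/4 = 198.
Row 4: -3 + 74 + 46 + ? = 198, so (4,4) = 81.
The remaining cell in column 2 is (3,2) = 198 − 159 = 39.
Main diagonal: 32 + 67 + 81 + ? = 198, so (1,1) = 18.
Using row 3: 88 + 39 + 67 + ? → (3,4) = 198 − 194 = 4.
Column 1 needs 198; the known cells sum to 103, so (2,1) = 95.
Column 4: 11 + 4 + 81 + ? = 198, so (1,4) = 102.
Anti-diagonal: 102 + 39 + (-3) + ? = 198, so (2,3) = 60.
Row 1 needs 198; the known cells sum to 173, so (1,3) = 25.

25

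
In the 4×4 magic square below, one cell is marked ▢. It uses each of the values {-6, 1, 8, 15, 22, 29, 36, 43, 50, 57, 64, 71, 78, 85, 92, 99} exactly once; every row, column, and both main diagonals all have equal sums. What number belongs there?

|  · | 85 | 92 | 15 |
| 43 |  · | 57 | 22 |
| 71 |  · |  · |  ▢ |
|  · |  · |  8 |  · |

The 16 entries sum to 744, so each line sums to 744/4 = 186.
Row 1 needs 186; the known cells sum to 192, so (1,1) = -6.
Row 2: 43 + 57 + 22 + ? = 186, so (2,2) = 64.
The remaining cell in column 1 is (4,1) = 186 − 108 = 78.
From column 3, 186 − (92 + 57 + 8) gives (3,3) = 29.
Main diagonal must total 186; the given cells sum to 87, so (4,4) = 99.
Using anti-diagonal: 15 + 57 + 78 + ? → (3,2) = 186 − 150 = 36.
From row 3, 186 − (71 + 36 + 29) gives (3,4) = 50.

50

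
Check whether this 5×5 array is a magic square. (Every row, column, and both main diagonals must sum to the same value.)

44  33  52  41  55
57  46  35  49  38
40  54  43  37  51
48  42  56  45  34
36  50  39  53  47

Row 1: 44 + 33 + 52 + 41 + 55 = 225.
Row 2: 57 + 46 + 35 + 49 + 38 = 225.
Row 3: 40 + 54 + 43 + 37 + 51 = 225.
Row 4: 48 + 42 + 56 + 45 + 34 = 225.
Row 5: 36 + 50 + 39 + 53 + 47 = 225.
Column 1: 44 + 57 + 40 + 48 + 36 = 225.
Column 2: 33 + 46 + 54 + 42 + 50 = 225.
Column 3: 52 + 35 + 43 + 56 + 39 = 225.
Column 4: 41 + 49 + 37 + 45 + 53 = 225.
Column 5: 55 + 38 + 51 + 34 + 47 = 225.
Main diagonal: 44 + 46 + 43 + 45 + 47 = 225.
Anti-diagonal: 55 + 49 + 43 + 42 + 36 = 225.
All lines sum to 225.

Yes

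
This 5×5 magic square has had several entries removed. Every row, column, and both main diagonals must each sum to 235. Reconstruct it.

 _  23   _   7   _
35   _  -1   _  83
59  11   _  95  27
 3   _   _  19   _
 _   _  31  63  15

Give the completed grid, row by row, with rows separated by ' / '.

Row 3 must total 235; the given cells sum to 192, so (3,3) = 43.
The remaining cell in column 4 is (2,4) = 235 − 184 = 51.
Row 2 must total 235; the given cells sum to 168, so (2,2) = 67.
From main diagonal, 235 − (67 + 43 + 19 + 15) gives (1,1) = 91.
From column 1, 235 − (91 + 35 + 59 + 3) gives (5,1) = 47.
From row 5, 235 − (47 + 31 + 63 + 15) gives (5,2) = 79.
The remaining cell in column 2 is (4,2) = 235 − 180 = 55.
The remaining cell in anti-diagonal is (1,5) = 235 − 196 = 39.
The remaining cell in row 1 is (1,3) = 235 − 160 = 75.
Using column 3: 75 + (-1) + 43 + 31 + ? → (4,3) = 235 − 148 = 87.
Column 5 must total 235; the given cells sum to 164, so (4,5) = 71.

91 23 75 7 39 / 35 67 -1 51 83 / 59 11 43 95 27 / 3 55 87 19 71 / 47 79 31 63 15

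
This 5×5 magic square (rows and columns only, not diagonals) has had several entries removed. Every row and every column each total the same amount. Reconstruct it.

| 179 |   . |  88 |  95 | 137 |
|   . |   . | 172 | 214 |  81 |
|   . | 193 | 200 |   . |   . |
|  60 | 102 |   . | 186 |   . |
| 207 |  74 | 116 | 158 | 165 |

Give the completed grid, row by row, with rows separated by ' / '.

179 221 88 95 137 / 123 130 172 214 81 / 151 193 200 67 109 / 60 102 144 186 228 / 207 74 116 158 165

Row 5 is already complete: 207 + 74 + 116 + 158 + 165 = 720, so that is the magic constant.
From row 1, 720 − (179 + 88 + 95 + 137) gives (1,2) = 221.
Column 2: 221 + 193 + 102 + 74 + ? = 720, so (2,2) = 130.
Using column 3: 88 + 172 + 200 + 116 + ? → (4,3) = 720 − 576 = 144.
The remaining cell in column 4 is (3,4) = 720 − 653 = 67.
The remaining cell in row 2 is (2,1) = 720 − 597 = 123.
The remaining cell in row 4 is (4,5) = 720 − 492 = 228.
Column 1 must total 720; the given cells sum to 569, so (3,1) = 151.
The remaining cell in column 5 is (3,5) = 720 − 611 = 109.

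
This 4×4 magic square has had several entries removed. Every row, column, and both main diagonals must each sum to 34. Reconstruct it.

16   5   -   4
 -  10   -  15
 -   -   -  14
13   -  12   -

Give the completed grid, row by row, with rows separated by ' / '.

16 5 9 4 / 3 10 6 15 / 2 11 7 14 / 13 8 12 1

Using row 1: 16 + 5 + 4 + ? → (1,3) = 34 − 25 = 9.
From column 4, 34 − (4 + 15 + 14) gives (4,4) = 1.
The remaining cell in main diagonal is (3,3) = 34 − 27 = 7.
The remaining cell in row 4 is (4,2) = 34 − 26 = 8.
Column 2 must total 34; the given cells sum to 23, so (3,2) = 11.
From column 3, 34 − (9 + 7 + 12) gives (2,3) = 6.
Row 2 must total 34; the given cells sum to 31, so (2,1) = 3.
Row 3 must total 34; the given cells sum to 32, so (3,1) = 2.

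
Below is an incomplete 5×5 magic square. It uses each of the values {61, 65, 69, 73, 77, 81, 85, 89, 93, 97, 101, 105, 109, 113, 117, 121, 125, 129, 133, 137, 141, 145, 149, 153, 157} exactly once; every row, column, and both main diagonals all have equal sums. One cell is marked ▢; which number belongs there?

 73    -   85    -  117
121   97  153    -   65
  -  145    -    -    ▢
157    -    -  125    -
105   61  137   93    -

133

The 25 entries sum to 2725, so each line sums to 2725/5 = 545.
The remaining cell in row 2 is (2,4) = 545 − 436 = 109.
Row 5: 105 + 61 + 137 + 93 + ? = 545, so (5,5) = 149.
From column 1, 545 − (73 + 121 + 157 + 105) gives (3,1) = 89.
From main diagonal, 545 − (73 + 97 + 125 + 149) gives (3,3) = 101.
The remaining cell in anti-diagonal is (4,2) = 545 − 432 = 113.
Using column 2: 97 + 145 + 113 + 61 + ? → (1,2) = 545 − 416 = 129.
Column 3 must total 545; the given cells sum to 476, so (4,3) = 69.
Row 1 must total 545; the given cells sum to 404, so (1,4) = 141.
Row 4 must total 545; the given cells sum to 464, so (4,5) = 81.
From column 4, 545 − (141 + 109 + 125 + 93) gives (3,4) = 77.
Using column 5: 117 + 65 + 81 + 149 + ? → (3,5) = 545 − 412 = 133.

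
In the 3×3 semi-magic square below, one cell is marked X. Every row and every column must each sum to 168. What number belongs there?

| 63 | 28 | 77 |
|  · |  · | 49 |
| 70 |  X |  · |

56

Column 1 needs 168; the known cells sum to 133, so (2,1) = 35.
From column 3, 168 − (77 + 49) gives (3,3) = 42.
Row 2 needs 168; the known cells sum to 84, so (2,2) = 84.
Row 3: 70 + 42 + ? = 168, so (3,2) = 56.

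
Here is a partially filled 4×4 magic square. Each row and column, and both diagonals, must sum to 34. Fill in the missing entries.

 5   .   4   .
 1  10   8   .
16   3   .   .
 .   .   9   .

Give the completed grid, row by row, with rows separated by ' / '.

5 14 4 11 / 1 10 8 15 / 16 3 13 2 / 12 7 9 6

From row 2, 34 − (1 + 10 + 8) gives (2,4) = 15.
Column 1 must total 34; the given cells sum to 22, so (4,1) = 12.
Column 3: 4 + 8 + 9 + ? = 34, so (3,3) = 13.
Main diagonal must total 34; the given cells sum to 28, so (4,4) = 6.
Using anti-diagonal: 8 + 3 + 12 + ? → (1,4) = 34 − 23 = 11.
Row 1 needs 34; the known cells sum to 20, so (1,2) = 14.
Row 3 needs 34; the known cells sum to 32, so (3,4) = 2.
The remaining cell in row 4 is (4,2) = 34 − 27 = 7.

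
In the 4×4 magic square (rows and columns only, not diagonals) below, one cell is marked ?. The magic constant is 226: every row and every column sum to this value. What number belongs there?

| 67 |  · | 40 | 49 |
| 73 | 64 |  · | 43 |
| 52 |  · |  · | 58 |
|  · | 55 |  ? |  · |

Row 1 must total 226; the given cells sum to 156, so (1,2) = 70.
From row 2, 226 − (73 + 64 + 43) gives (2,3) = 46.
Column 1 needs 226; the known cells sum to 192, so (4,1) = 34.
Column 2 must total 226; the given cells sum to 189, so (3,2) = 37.
From column 4, 226 − (49 + 43 + 58) gives (4,4) = 76.
Using row 3: 52 + 37 + 58 + ? → (3,3) = 226 − 147 = 79.
Row 4: 34 + 55 + 76 + ? = 226, so (4,3) = 61.

61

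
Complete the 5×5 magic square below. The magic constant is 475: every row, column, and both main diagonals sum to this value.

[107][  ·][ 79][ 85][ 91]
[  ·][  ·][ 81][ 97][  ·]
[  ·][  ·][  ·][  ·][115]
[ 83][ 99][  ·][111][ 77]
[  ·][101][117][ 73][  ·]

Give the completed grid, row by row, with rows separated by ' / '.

Row 1 needs 475; the known cells sum to 362, so (1,2) = 113.
The remaining cell in row 4 is (4,3) = 475 − 370 = 105.
Column 3 needs 475; the known cells sum to 382, so (3,3) = 93.
The remaining cell in column 4 is (3,4) = 475 − 366 = 109.
Anti-diagonal must total 475; the given cells sum to 380, so (5,1) = 95.
Row 5: 95 + 101 + 117 + 73 + ? = 475, so (5,5) = 89.
From column 5, 475 − (91 + 115 + 77 + 89) gives (2,5) = 103.
Using main diagonal: 107 + 93 + 111 + 89 + ? → (2,2) = 475 − 400 = 75.
Row 2: 75 + 81 + 97 + 103 + ? = 475, so (2,1) = 119.
The remaining cell in column 1 is (3,1) = 475 − 404 = 71.
From column 2, 475 − (113 + 75 + 99 + 101) gives (3,2) = 87.

107 113 79 85 91 / 119 75 81 97 103 / 71 87 93 109 115 / 83 99 105 111 77 / 95 101 117 73 89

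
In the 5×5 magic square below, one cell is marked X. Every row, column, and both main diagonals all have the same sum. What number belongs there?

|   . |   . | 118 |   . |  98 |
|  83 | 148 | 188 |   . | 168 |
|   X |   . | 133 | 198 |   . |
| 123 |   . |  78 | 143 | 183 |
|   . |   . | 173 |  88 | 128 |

153

Column 3 is complete and sums to 690; that is the magic constant.
Row 2: 83 + 148 + 188 + 168 + ? = 690, so (2,4) = 103.
Using row 4: 123 + 78 + 143 + 183 + ? → (4,2) = 690 − 527 = 163.
Column 4: 103 + 198 + 143 + 88 + ? = 690, so (1,4) = 158.
Column 5 must total 690; the given cells sum to 577, so (3,5) = 113.
Using main diagonal: 148 + 133 + 143 + 128 + ? → (1,1) = 690 − 552 = 138.
From anti-diagonal, 690 − (98 + 103 + 133 + 163) gives (5,1) = 193.
Using row 1: 138 + 118 + 158 + 98 + ? → (1,2) = 690 − 512 = 178.
Row 5 needs 690; the known cells sum to 582, so (5,2) = 108.
Column 1: 138 + 83 + 123 + 193 + ? = 690, so (3,1) = 153.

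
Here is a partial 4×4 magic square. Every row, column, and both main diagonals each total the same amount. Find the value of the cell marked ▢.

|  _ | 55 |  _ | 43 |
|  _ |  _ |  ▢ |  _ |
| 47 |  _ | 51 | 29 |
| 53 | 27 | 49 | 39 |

Row 4 is complete and sums to 168; that is the magic constant.
From row 3, 168 − (47 + 51 + 29) gives (3,2) = 41.
Column 2: 55 + 41 + 27 + ? = 168, so (2,2) = 45.
Column 4 must total 168; the given cells sum to 111, so (2,4) = 57.
Using main diagonal: 45 + 51 + 39 + ? → (1,1) = 168 − 135 = 33.
Anti-diagonal needs 168; the known cells sum to 137, so (2,3) = 31.

31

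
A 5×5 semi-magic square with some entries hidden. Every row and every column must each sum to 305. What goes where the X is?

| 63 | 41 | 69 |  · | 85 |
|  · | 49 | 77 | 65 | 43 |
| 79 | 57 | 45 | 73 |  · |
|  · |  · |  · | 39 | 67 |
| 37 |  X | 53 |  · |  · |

From row 1, 305 − (63 + 41 + 69 + 85) gives (1,4) = 47.
The remaining cell in row 2 is (2,1) = 305 − 234 = 71.
Row 3 needs 305; the known cells sum to 254, so (3,5) = 51.
Column 1: 63 + 71 + 79 + 37 + ? = 305, so (4,1) = 55.
Column 3 needs 305; the known cells sum to 244, so (4,3) = 61.
Column 4: 47 + 65 + 73 + 39 + ? = 305, so (5,4) = 81.
Column 5 needs 305; the known cells sum to 246, so (5,5) = 59.
Row 4 must total 305; the given cells sum to 222, so (4,2) = 83.
The remaining cell in row 5 is (5,2) = 305 − 230 = 75.

75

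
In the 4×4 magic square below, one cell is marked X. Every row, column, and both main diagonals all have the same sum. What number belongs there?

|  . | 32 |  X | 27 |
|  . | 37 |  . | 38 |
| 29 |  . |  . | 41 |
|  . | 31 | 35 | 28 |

36

Column 4 is complete and sums to 134; that is the magic constant.
The remaining cell in row 4 is (4,1) = 134 − 94 = 40.
The remaining cell in column 2 is (3,2) = 134 − 100 = 34.
The remaining cell in anti-diagonal is (2,3) = 134 − 101 = 33.
Row 2: 37 + 33 + 38 + ? = 134, so (2,1) = 26.
From row 3, 134 − (29 + 34 + 41) gives (3,3) = 30.
Column 1 must total 134; the given cells sum to 95, so (1,1) = 39.
Column 3 must total 134; the given cells sum to 98, so (1,3) = 36.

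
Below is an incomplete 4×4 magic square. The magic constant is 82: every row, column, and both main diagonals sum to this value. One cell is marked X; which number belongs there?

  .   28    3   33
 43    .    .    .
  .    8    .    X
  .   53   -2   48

Row 1 needs 82; the known cells sum to 64, so (1,1) = 18.
Row 4 must total 82; the given cells sum to 99, so (4,1) = -17.
Column 1 needs 82; the known cells sum to 44, so (3,1) = 38.
Column 2 needs 82; the known cells sum to 89, so (2,2) = -7.
Using main diagonal: 18 + (-7) + 48 + ? → (3,3) = 82 − 59 = 23.
Anti-diagonal must total 82; the given cells sum to 24, so (2,3) = 58.
The remaining cell in row 2 is (2,4) = 82 − 94 = -12.
Row 3 must total 82; the given cells sum to 69, so (3,4) = 13.

13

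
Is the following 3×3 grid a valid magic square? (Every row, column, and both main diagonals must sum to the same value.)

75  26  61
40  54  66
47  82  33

Row 1: 75 + 26 + 61 = 162.
Row 2: 40 + 54 + 66 = 160.
Row 3: 47 + 82 + 33 = 162.
Column 1: 75 + 40 + 47 = 162.
Column 2: 26 + 54 + 82 = 162.
Column 3: 61 + 66 + 33 = 160.
Main diagonal: 75 + 54 + 33 = 162.
Anti-diagonal: 61 + 54 + 47 = 162.

No — row 1 sums to 162 but row 2 sums to 160.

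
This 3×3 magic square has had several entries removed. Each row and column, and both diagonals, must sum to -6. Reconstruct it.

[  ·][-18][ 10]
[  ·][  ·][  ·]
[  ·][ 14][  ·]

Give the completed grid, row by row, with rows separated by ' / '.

2 -18 10 / 6 -2 -10 / -14 14 -6

From row 1, -6 − (-18 + 10) gives (1,1) = 2.
From column 2, -6 − (-18 + 14) gives (2,2) = -2.
Using main diagonal: 2 + (-2) + ? → (3,3) = -6 − 0 = -6.
The remaining cell in anti-diagonal is (3,1) = -6 − 8 = -14.
The remaining cell in column 1 is (2,1) = -6 − (-12) = 6.
The remaining cell in column 3 is (2,3) = -6 − 4 = -10.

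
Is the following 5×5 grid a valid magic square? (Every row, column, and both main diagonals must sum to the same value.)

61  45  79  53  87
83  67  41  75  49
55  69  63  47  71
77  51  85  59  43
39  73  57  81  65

No — row 3 sums to 305 but row 4 sums to 315.

Row 1: 61 + 45 + 79 + 53 + 87 = 325.
Row 2: 83 + 67 + 41 + 75 + 49 = 315.
Row 3: 55 + 69 + 63 + 47 + 71 = 305.
Row 4: 77 + 51 + 85 + 59 + 43 = 315.
Row 5: 39 + 73 + 57 + 81 + 65 = 315.
Column 1: 61 + 83 + 55 + 77 + 39 = 315.
Column 2: 45 + 67 + 69 + 51 + 73 = 305.
Column 3: 79 + 41 + 63 + 85 + 57 = 325.
Column 4: 53 + 75 + 47 + 59 + 81 = 315.
Column 5: 87 + 49 + 71 + 43 + 65 = 315.
Main diagonal: 61 + 67 + 63 + 59 + 65 = 315.
Anti-diagonal: 87 + 75 + 63 + 51 + 39 = 315.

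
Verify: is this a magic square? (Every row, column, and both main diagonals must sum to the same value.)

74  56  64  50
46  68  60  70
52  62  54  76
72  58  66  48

Yes

Row 1: 74 + 56 + 64 + 50 = 244.
Row 2: 46 + 68 + 60 + 70 = 244.
Row 3: 52 + 62 + 54 + 76 = 244.
Row 4: 72 + 58 + 66 + 48 = 244.
Column 1: 74 + 46 + 52 + 72 = 244.
Column 2: 56 + 68 + 62 + 58 = 244.
Column 3: 64 + 60 + 54 + 66 = 244.
Column 4: 50 + 70 + 76 + 48 = 244.
Main diagonal: 74 + 68 + 54 + 48 = 244.
Anti-diagonal: 50 + 60 + 62 + 72 = 244.
All lines sum to 244.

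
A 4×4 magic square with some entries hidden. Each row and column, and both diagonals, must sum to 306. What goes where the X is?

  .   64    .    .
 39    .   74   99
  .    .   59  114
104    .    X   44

Row 2: 39 + 74 + 99 + ? = 306, so (2,2) = 94.
Column 4 must total 306; the given cells sum to 257, so (1,4) = 49.
The remaining cell in main diagonal is (1,1) = 306 − 197 = 109.
Using anti-diagonal: 49 + 74 + 104 + ? → (3,2) = 306 − 227 = 79.
Using row 1: 109 + 64 + 49 + ? → (1,3) = 306 − 222 = 84.
Row 3 must total 306; the given cells sum to 252, so (3,1) = 54.
Column 2 must total 306; the given cells sum to 237, so (4,2) = 69.
Column 3 must total 306; the given cells sum to 217, so (4,3) = 89.

89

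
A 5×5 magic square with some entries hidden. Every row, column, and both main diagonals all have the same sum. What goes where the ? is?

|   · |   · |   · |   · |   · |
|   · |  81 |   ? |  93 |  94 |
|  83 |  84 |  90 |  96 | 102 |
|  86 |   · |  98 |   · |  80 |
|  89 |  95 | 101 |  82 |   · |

Row 3 is complete and sums to 455; that is the magic constant.
The remaining cell in row 5 is (5,5) = 455 − 367 = 88.
The remaining cell in column 5 is (1,5) = 455 − 364 = 91.
The remaining cell in anti-diagonal is (4,2) = 455 − 363 = 92.
The remaining cell in row 4 is (4,4) = 455 − 356 = 99.
Using column 2: 81 + 84 + 92 + 95 + ? → (1,2) = 455 − 352 = 103.
From column 4, 455 − (93 + 96 + 99 + 82) gives (1,4) = 85.
The remaining cell in main diagonal is (1,1) = 455 − 358 = 97.
Row 1 needs 455; the known cells sum to 376, so (1,3) = 79.
Using column 1: 97 + 83 + 86 + 89 + ? → (2,1) = 455 − 355 = 100.
Column 3 needs 455; the known cells sum to 368, so (2,3) = 87.

87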